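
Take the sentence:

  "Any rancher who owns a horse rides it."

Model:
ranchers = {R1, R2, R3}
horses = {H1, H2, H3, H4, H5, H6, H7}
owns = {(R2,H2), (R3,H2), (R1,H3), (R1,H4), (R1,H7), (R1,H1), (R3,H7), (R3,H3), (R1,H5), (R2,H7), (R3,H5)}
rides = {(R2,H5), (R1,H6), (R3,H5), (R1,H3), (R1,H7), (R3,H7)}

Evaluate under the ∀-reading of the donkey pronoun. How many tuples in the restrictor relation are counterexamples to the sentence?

"it" takes "a horse" as antecedent — a donkey pronoun bound across the clause boundary.
Strong reading: for every (r,h) with owns(r,h), rides(r,h).
Restrictor pairs: (R1,H1) ✗  (R1,H3) ✓  (R1,H4) ✗  (R1,H5) ✗  (R1,H7) ✓  (R2,H2) ✗  (R2,H7) ✗  (R3,H2) ✗  (R3,H3) ✗  (R3,H5) ✓  (R3,H7) ✓
Counterexamples (restrictor pairs failing the scope): 7.

7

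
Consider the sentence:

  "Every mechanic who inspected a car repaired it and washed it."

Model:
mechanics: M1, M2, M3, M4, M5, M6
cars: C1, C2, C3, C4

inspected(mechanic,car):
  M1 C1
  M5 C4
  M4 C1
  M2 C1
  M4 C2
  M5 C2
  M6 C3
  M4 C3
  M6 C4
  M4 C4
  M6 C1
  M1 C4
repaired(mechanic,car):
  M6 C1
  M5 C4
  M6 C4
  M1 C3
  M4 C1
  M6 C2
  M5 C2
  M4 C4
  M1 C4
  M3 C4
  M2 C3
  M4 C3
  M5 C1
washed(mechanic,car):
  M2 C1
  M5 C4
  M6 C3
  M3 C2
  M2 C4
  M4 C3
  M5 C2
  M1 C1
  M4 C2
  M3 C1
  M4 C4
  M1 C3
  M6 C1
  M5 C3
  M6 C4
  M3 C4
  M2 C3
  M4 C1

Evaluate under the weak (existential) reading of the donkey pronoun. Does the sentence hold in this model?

False

"it" takes "a car" as antecedent — a donkey pronoun bound across the clause boundary.
Weak reading: every mechanic m with some inspected-car has at least one inspected-car c such that repaired(m,c) ∧ washed(m,c).
Per mechanic: M1:✗  M2:✗  M4:✓  M5:✓  M6:✓
M1 has no witness among its inspected-cars.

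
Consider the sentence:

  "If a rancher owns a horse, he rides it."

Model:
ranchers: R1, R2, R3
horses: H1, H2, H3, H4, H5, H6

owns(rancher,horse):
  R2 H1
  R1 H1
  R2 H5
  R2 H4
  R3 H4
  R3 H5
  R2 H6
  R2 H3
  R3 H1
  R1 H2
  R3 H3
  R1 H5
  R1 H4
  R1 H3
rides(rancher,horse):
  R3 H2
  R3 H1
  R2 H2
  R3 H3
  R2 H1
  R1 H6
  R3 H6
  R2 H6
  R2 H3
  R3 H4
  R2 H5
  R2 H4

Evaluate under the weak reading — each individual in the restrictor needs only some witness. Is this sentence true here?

False

"it" takes "a horse" as antecedent — a donkey pronoun bound across the clause boundary.
Weak reading: every rancher r with some owns-horse has at least one owns-horse h such that rides(r,h).
Per rancher: R1:✗  R2:✓  R3:✓
R1 has no witness among its owns-horses.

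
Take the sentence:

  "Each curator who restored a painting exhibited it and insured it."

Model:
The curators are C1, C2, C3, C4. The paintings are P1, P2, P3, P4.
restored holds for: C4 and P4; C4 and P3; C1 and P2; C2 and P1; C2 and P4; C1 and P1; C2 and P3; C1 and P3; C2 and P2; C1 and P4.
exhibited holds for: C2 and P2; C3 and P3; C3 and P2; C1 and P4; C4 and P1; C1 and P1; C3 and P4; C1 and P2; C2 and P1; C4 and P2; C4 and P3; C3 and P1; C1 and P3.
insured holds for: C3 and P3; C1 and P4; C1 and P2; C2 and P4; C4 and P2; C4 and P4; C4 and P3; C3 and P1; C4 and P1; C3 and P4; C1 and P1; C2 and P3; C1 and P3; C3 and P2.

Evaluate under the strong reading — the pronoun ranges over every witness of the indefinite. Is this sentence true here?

"it" takes "a painting" as antecedent — a donkey pronoun bound across the clause boundary.
Strong reading: for every (c,p) with restored(c,p), exhibited(c,p) ∧ insured(c,p).
Restrictor pairs: (C1,P1) ✓  (C1,P2) ✓  (C1,P3) ✓  (C1,P4) ✓  (C2,P1) ✗  (C2,P2) ✗  (C2,P3) ✗  (C2,P4) ✗  (C4,P3) ✓  (C4,P4) ✗
Counterexample: (C2,P1) is in restored but fails the scope.

False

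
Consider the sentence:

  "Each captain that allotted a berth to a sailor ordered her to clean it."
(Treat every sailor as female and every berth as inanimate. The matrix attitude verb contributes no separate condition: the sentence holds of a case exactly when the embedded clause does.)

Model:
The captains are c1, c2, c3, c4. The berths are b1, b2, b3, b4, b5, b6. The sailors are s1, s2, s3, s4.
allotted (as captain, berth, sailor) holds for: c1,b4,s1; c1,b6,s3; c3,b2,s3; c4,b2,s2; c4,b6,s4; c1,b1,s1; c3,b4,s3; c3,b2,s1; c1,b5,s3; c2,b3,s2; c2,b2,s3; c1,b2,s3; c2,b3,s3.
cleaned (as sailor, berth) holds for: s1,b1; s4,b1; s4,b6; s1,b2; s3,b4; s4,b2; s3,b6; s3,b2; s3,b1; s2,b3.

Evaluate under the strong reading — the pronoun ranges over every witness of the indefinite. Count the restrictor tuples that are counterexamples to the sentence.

"her" takes "a sailor" as antecedent and "it" takes "a berth"; both are donkey pronouns co-varying with the restrictor.
Strong reading: for every (c,b,s) with allotted(c,b,s), cleaned(s,b).
Restrictor triples: (c1,b1,s1)→cleaned(s1,b1) ✓  (c1,b2,s3)→cleaned(s3,b2) ✓  (c1,b4,s1)→cleaned(s1,b4) ✗  (c1,b5,s3)→cleaned(s3,b5) ✗  (c1,b6,s3)→cleaned(s3,b6) ✓  (c2,b2,s3)→cleaned(s3,b2) ✓  (c2,b3,s2)→cleaned(s2,b3) ✓  (c2,b3,s3)→cleaned(s3,b3) ✗  (c3,b2,s1)→cleaned(s1,b2) ✓  (c3,b2,s3)→cleaned(s3,b2) ✓  (c3,b4,s3)→cleaned(s3,b4) ✓  (c4,b2,s2)→cleaned(s2,b2) ✗  (c4,b6,s4)→cleaned(s4,b6) ✓
Counterexamples (restrictor triples failing the scope): 4.

4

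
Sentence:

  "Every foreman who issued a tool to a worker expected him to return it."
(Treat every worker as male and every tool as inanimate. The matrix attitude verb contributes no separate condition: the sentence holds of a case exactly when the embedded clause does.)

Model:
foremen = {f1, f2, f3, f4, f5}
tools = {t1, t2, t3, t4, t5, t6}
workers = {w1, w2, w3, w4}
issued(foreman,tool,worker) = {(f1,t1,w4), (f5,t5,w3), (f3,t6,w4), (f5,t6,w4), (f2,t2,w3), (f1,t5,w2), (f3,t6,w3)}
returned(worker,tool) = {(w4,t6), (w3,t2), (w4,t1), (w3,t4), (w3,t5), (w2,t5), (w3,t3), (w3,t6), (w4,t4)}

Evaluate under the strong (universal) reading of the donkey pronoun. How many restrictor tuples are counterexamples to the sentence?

"him" takes "a worker" as antecedent and "it" takes "a tool"; both are donkey pronouns co-varying with the restrictor.
Strong reading: for every (f,t,w) with issued(f,t,w), returned(w,t).
Restrictor triples: (f1,t1,w4)→returned(w4,t1) ✓  (f1,t5,w2)→returned(w2,t5) ✓  (f2,t2,w3)→returned(w3,t2) ✓  (f3,t6,w3)→returned(w3,t6) ✓  (f3,t6,w4)→returned(w4,t6) ✓  (f5,t5,w3)→returned(w3,t5) ✓  (f5,t6,w4)→returned(w4,t6) ✓
Counterexamples (restrictor triples failing the scope): 0.

0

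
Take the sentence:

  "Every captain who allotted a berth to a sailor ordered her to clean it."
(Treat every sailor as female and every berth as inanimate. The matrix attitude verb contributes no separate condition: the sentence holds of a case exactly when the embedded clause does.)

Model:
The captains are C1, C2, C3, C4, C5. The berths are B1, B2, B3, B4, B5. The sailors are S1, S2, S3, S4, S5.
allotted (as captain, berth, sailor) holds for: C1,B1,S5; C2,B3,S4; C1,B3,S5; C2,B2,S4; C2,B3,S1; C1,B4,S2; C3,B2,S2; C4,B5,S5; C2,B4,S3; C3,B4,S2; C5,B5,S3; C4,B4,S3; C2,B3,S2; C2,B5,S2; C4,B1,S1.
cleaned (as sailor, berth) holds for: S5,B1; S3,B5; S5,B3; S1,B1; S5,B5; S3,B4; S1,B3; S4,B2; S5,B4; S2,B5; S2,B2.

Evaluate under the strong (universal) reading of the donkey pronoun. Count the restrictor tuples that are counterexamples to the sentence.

"her" takes "a sailor" as antecedent and "it" takes "a berth"; both are donkey pronouns co-varying with the restrictor.
Strong reading: for every (c,b,s) with allotted(c,b,s), cleaned(s,b).
Restrictor triples: (C1,B1,S5)→cleaned(S5,B1) ✓  (C1,B3,S5)→cleaned(S5,B3) ✓  (C1,B4,S2)→cleaned(S2,B4) ✗  (C2,B2,S4)→cleaned(S4,B2) ✓  (C2,B3,S1)→cleaned(S1,B3) ✓  (C2,B3,S2)→cleaned(S2,B3) ✗  (C2,B3,S4)→cleaned(S4,B3) ✗  (C2,B4,S3)→cleaned(S3,B4) ✓  (C2,B5,S2)→cleaned(S2,B5) ✓  (C3,B2,S2)→cleaned(S2,B2) ✓  (C3,B4,S2)→cleaned(S2,B4) ✗  (C4,B1,S1)→cleaned(S1,B1) ✓  (C4,B4,S3)→cleaned(S3,B4) ✓  (C4,B5,S5)→cleaned(S5,B5) ✓  (C5,B5,S3)→cleaned(S3,B5) ✓
Counterexamples (restrictor triples failing the scope): 4.

4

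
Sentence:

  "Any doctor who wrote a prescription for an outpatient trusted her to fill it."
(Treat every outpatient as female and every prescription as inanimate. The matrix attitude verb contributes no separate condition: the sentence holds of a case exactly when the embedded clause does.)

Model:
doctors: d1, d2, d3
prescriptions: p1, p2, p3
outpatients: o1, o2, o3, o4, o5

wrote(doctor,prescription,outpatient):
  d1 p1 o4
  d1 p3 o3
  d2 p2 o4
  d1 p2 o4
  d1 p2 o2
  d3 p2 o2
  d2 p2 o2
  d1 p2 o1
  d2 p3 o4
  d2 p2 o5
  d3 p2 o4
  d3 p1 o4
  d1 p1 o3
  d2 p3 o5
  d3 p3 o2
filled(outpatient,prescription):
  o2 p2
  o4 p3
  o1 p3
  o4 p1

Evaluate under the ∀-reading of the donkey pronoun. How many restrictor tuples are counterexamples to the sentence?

"her" takes "an outpatient" as antecedent and "it" takes "a prescription"; both are donkey pronouns co-varying with the restrictor.
Strong reading: for every (d,p,o) with wrote(d,p,o), filled(o,p).
Restrictor triples: (d1,p1,o3)→filled(o3,p1) ✗  (d1,p1,o4)→filled(o4,p1) ✓  (d1,p2,o1)→filled(o1,p2) ✗  (d1,p2,o2)→filled(o2,p2) ✓  (d1,p2,o4)→filled(o4,p2) ✗  (d1,p3,o3)→filled(o3,p3) ✗  (d2,p2,o2)→filled(o2,p2) ✓  (d2,p2,o4)→filled(o4,p2) ✗  (d2,p2,o5)→filled(o5,p2) ✗  (d2,p3,o4)→filled(o4,p3) ✓  (d2,p3,o5)→filled(o5,p3) ✗  (d3,p1,o4)→filled(o4,p1) ✓  (d3,p2,o2)→filled(o2,p2) ✓  (d3,p2,o4)→filled(o4,p2) ✗  (d3,p3,o2)→filled(o2,p3) ✗
Counterexamples (restrictor triples failing the scope): 9.

9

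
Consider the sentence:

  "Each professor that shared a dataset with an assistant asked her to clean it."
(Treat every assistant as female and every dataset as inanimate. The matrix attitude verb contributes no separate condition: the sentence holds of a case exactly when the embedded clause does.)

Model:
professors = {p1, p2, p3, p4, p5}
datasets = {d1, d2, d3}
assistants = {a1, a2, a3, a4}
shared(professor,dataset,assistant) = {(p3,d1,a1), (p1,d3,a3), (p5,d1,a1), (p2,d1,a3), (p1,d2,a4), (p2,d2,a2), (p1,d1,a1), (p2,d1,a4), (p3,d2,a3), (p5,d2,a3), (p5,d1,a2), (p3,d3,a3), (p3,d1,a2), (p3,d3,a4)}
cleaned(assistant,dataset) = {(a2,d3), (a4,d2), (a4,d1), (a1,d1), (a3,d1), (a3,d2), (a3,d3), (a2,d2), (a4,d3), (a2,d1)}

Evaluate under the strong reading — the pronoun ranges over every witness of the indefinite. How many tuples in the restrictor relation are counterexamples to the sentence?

0

"her" takes "an assistant" as antecedent and "it" takes "a dataset"; both are donkey pronouns co-varying with the restrictor.
Strong reading: for every (p,d,a) with shared(p,d,a), cleaned(a,d).
Restrictor triples: (p1,d1,a1)→cleaned(a1,d1) ✓  (p1,d2,a4)→cleaned(a4,d2) ✓  (p1,d3,a3)→cleaned(a3,d3) ✓  (p2,d1,a3)→cleaned(a3,d1) ✓  (p2,d1,a4)→cleaned(a4,d1) ✓  (p2,d2,a2)→cleaned(a2,d2) ✓  (p3,d1,a1)→cleaned(a1,d1) ✓  (p3,d1,a2)→cleaned(a2,d1) ✓  (p3,d2,a3)→cleaned(a3,d2) ✓  (p3,d3,a3)→cleaned(a3,d3) ✓  (p3,d3,a4)→cleaned(a4,d3) ✓  (p5,d1,a1)→cleaned(a1,d1) ✓  (p5,d1,a2)→cleaned(a2,d1) ✓  (p5,d2,a3)→cleaned(a3,d2) ✓
Counterexamples (restrictor triples failing the scope): 0.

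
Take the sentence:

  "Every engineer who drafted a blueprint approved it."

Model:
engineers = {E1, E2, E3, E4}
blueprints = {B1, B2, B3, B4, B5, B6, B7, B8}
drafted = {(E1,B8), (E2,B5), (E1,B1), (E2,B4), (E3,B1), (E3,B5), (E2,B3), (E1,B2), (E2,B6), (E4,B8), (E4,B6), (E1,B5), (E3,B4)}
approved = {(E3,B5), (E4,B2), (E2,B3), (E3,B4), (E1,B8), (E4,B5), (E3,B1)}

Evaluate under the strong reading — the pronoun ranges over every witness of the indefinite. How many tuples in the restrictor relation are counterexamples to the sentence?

8

"it" takes "a blueprint" as antecedent — a donkey pronoun bound across the clause boundary.
Strong reading: for every (e,b) with drafted(e,b), approved(e,b).
Restrictor pairs: (E1,B1) ✗  (E1,B2) ✗  (E1,B5) ✗  (E1,B8) ✓  (E2,B3) ✓  (E2,B4) ✗  (E2,B5) ✗  (E2,B6) ✗  (E3,B1) ✓  (E3,B4) ✓  (E3,B5) ✓  (E4,B6) ✗  (E4,B8) ✗
Counterexamples (restrictor pairs failing the scope): 8.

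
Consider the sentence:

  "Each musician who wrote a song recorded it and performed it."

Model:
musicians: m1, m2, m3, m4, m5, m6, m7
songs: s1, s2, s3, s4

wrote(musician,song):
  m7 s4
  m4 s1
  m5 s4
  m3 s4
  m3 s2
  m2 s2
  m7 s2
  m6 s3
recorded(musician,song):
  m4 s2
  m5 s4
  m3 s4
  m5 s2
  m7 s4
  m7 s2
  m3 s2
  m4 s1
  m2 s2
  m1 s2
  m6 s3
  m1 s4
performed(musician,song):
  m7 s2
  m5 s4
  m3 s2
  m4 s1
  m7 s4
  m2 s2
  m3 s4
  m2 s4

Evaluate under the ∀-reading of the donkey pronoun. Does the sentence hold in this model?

"it" takes "a song" as antecedent — a donkey pronoun bound across the clause boundary.
Strong reading: for every (m,s) with wrote(m,s), recorded(m,s) ∧ performed(m,s).
Restrictor pairs: (m2,s2) ✓  (m3,s2) ✓  (m3,s4) ✓  (m4,s1) ✓  (m5,s4) ✓  (m6,s3) ✗  (m7,s2) ✓  (m7,s4) ✓
Counterexample: (m6,s3) is in wrote but fails the scope.

False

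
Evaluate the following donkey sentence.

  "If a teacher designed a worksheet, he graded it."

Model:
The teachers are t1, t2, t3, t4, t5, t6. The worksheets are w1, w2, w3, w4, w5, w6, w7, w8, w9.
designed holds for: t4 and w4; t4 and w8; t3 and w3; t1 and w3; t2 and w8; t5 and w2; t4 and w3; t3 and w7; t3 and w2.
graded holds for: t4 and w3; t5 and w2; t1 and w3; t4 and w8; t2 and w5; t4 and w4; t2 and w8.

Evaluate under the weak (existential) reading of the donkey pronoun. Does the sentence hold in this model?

False

"it" takes "a worksheet" as antecedent — a donkey pronoun bound across the clause boundary.
Weak reading: every teacher t with some designed-worksheet has at least one designed-worksheet w such that graded(t,w).
Per teacher: t1:✓  t2:✓  t3:✗  t4:✓  t5:✓
t3 has no witness among its designed-worksheets.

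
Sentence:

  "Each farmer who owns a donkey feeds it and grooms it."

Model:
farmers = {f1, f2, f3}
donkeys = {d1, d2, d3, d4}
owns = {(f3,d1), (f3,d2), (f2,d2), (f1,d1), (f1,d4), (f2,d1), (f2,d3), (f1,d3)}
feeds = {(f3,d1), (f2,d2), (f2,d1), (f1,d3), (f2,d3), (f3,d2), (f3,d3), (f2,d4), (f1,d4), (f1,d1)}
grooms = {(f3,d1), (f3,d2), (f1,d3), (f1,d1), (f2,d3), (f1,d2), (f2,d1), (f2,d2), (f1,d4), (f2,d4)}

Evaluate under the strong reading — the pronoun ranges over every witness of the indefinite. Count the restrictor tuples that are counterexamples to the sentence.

"it" takes "a donkey" as antecedent — a donkey pronoun bound across the clause boundary.
Strong reading: for every (f,d) with owns(f,d), feeds(f,d) ∧ grooms(f,d).
Restrictor pairs: (f1,d1) ✓  (f1,d3) ✓  (f1,d4) ✓  (f2,d1) ✓  (f2,d2) ✓  (f2,d3) ✓  (f3,d1) ✓  (f3,d2) ✓
Counterexamples (restrictor pairs failing the scope): 0.

0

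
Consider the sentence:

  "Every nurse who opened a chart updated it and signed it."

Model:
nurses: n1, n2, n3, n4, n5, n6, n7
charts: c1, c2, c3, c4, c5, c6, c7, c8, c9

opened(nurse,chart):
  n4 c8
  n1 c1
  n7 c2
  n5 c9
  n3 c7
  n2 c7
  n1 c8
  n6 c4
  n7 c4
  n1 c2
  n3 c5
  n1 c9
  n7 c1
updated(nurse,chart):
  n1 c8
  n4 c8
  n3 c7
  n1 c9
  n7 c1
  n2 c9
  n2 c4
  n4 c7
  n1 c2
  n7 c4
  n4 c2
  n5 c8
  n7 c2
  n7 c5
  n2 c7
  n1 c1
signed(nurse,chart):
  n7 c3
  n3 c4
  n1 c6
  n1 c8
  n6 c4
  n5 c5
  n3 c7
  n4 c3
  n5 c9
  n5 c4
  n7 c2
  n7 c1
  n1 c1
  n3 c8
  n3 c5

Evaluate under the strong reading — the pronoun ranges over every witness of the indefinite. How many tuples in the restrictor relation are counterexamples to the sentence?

8

"it" takes "a chart" as antecedent — a donkey pronoun bound across the clause boundary.
Strong reading: for every (n,c) with opened(n,c), updated(n,c) ∧ signed(n,c).
Restrictor pairs: (n1,c1) ✓  (n1,c2) ✗  (n1,c8) ✓  (n1,c9) ✗  (n2,c7) ✗  (n3,c5) ✗  (n3,c7) ✓  (n4,c8) ✗  (n5,c9) ✗  (n6,c4) ✗  (n7,c1) ✓  (n7,c2) ✓  (n7,c4) ✗
Counterexamples (restrictor pairs failing the scope): 8.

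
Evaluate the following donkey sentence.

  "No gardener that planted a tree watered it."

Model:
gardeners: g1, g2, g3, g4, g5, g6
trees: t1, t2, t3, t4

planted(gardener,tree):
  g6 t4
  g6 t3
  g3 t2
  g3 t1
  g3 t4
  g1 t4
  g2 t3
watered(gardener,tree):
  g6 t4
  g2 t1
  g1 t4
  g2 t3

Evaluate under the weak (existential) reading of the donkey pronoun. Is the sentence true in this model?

False

"it" takes "a tree" as antecedent — a donkey pronoun bound across the clause boundary.
Truth condition: for no (g,t) with planted(g,t) does watered(g,t) hold.
Restrictor pairs — does the scope hold? (g1,t4):holds  (g2,t3):holds  (g3,t1):fails  (g3,t2):fails  (g3,t4):fails  (g6,t3):fails  (g6,t4):holds
Scope holds for 3 pair(s), so the sentence is false.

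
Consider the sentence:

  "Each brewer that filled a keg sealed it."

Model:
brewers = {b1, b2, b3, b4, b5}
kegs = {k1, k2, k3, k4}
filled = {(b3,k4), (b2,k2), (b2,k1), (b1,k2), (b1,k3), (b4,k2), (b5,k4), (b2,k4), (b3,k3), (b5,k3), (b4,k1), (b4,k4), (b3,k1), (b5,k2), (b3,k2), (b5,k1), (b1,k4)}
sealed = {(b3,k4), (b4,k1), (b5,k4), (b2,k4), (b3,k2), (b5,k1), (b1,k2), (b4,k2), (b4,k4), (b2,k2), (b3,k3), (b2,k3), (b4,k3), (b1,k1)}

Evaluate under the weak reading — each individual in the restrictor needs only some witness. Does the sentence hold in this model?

"it" takes "a keg" as antecedent — a donkey pronoun bound across the clause boundary.
Weak reading: every brewer b with some filled-keg has at least one filled-keg k such that sealed(b,k).
Per brewer: b1:✓  b2:✓  b3:✓  b4:✓  b5:✓
Every brewer in the restrictor has a witness.

True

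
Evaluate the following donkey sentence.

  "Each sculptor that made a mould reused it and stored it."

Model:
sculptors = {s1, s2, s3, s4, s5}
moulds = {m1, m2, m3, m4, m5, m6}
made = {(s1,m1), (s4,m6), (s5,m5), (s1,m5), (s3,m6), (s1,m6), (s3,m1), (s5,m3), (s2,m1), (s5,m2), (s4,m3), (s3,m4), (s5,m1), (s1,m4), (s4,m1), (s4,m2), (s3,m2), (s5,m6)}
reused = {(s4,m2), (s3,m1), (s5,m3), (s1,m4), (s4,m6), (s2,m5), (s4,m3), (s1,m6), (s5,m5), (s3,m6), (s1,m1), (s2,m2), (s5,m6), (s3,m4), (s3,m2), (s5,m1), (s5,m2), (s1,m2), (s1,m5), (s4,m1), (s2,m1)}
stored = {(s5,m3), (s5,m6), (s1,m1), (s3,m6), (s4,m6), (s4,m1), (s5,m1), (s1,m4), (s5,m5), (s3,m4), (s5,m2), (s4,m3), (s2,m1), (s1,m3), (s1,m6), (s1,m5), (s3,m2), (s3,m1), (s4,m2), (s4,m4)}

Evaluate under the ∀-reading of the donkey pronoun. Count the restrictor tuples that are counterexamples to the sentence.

0

"it" takes "a mould" as antecedent — a donkey pronoun bound across the clause boundary.
Strong reading: for every (s,m) with made(s,m), reused(s,m) ∧ stored(s,m).
Restrictor pairs: (s1,m1) ✓  (s1,m4) ✓  (s1,m5) ✓  (s1,m6) ✓  (s2,m1) ✓  (s3,m1) ✓  (s3,m2) ✓  (s3,m4) ✓  (s3,m6) ✓  (s4,m1) ✓  (s4,m2) ✓  (s4,m3) ✓  (s4,m6) ✓  (s5,m1) ✓  (s5,m2) ✓  (s5,m3) ✓  (s5,m5) ✓  (s5,m6) ✓
Counterexamples (restrictor pairs failing the scope): 0.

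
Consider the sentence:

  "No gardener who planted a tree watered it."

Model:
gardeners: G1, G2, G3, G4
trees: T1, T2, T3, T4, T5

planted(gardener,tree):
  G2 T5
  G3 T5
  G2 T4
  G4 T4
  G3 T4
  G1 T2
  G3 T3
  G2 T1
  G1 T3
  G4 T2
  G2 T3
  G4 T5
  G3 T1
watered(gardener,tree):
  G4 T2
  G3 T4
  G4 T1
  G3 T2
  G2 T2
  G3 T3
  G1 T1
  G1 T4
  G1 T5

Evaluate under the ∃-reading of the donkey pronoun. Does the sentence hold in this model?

"it" takes "a tree" as antecedent — a donkey pronoun bound across the clause boundary.
Truth condition: for no (g,t) with planted(g,t) does watered(g,t) hold.
Restrictor pairs — does the scope hold? (G1,T2):fails  (G1,T3):fails  (G2,T1):fails  (G2,T3):fails  (G2,T4):fails  (G2,T5):fails  (G3,T1):fails  (G3,T3):holds  (G3,T4):holds  (G3,T5):fails  (G4,T2):holds  (G4,T4):fails  (G4,T5):fails
Scope holds for 3 pair(s), so the sentence is false.

False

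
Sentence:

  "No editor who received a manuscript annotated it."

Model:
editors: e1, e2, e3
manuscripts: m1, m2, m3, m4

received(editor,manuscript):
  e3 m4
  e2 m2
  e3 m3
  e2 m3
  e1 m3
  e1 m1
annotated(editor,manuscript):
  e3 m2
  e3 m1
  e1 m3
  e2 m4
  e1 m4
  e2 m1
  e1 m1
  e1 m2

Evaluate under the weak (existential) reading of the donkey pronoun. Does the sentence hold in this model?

"it" takes "a manuscript" as antecedent — a donkey pronoun bound across the clause boundary.
Truth condition: for no (e,m) with received(e,m) does annotated(e,m) hold.
Restrictor pairs — does the scope hold? (e1,m1):holds  (e1,m3):holds  (e2,m2):fails  (e2,m3):fails  (e3,m3):fails  (e3,m4):fails
Scope holds for 2 pair(s), so the sentence is false.

False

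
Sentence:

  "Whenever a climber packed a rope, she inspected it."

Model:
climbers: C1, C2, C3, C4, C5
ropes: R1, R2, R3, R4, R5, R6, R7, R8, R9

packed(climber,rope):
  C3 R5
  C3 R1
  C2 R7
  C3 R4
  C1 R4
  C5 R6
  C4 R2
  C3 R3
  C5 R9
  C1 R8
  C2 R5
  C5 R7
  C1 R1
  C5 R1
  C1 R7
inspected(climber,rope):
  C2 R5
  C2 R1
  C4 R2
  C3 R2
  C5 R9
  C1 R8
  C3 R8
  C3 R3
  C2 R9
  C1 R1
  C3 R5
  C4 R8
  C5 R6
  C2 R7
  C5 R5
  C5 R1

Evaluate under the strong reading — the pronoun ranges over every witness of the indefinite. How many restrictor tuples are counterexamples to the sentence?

5

"it" takes "a rope" as antecedent — a donkey pronoun bound across the clause boundary.
Strong reading: for every (c,r) with packed(c,r), inspected(c,r).
Restrictor pairs: (C1,R1) ✓  (C1,R4) ✗  (C1,R7) ✗  (C1,R8) ✓  (C2,R5) ✓  (C2,R7) ✓  (C3,R1) ✗  (C3,R3) ✓  (C3,R4) ✗  (C3,R5) ✓  (C4,R2) ✓  (C5,R1) ✓  (C5,R6) ✓  (C5,R7) ✗  (C5,R9) ✓
Counterexamples (restrictor pairs failing the scope): 5.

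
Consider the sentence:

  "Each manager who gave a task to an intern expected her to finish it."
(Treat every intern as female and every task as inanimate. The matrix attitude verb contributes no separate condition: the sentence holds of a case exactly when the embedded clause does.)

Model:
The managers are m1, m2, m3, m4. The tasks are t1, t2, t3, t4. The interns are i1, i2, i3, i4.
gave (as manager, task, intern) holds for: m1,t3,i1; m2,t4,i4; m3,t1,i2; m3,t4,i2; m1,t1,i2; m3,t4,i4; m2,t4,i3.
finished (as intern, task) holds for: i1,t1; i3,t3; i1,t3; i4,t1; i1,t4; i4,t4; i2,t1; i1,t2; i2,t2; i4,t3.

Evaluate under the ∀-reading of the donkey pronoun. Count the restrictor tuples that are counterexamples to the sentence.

"her" takes "an intern" as antecedent and "it" takes "a task"; both are donkey pronouns co-varying with the restrictor.
Strong reading: for every (m,t,i) with gave(m,t,i), finished(i,t).
Restrictor triples: (m1,t1,i2)→finished(i2,t1) ✓  (m1,t3,i1)→finished(i1,t3) ✓  (m2,t4,i3)→finished(i3,t4) ✗  (m2,t4,i4)→finished(i4,t4) ✓  (m3,t1,i2)→finished(i2,t1) ✓  (m3,t4,i2)→finished(i2,t4) ✗  (m3,t4,i4)→finished(i4,t4) ✓
Counterexamples (restrictor triples failing the scope): 2.

2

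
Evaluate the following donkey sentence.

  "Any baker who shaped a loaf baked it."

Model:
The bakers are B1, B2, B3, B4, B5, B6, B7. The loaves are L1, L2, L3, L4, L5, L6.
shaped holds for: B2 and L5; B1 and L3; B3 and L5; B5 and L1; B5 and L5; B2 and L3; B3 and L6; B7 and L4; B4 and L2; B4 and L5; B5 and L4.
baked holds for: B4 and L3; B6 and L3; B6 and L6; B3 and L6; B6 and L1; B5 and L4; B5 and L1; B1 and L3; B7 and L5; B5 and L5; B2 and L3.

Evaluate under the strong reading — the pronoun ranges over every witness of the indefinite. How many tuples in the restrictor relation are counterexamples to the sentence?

5

"it" takes "a loaf" as antecedent — a donkey pronoun bound across the clause boundary.
Strong reading: for every (b,l) with shaped(b,l), baked(b,l).
Restrictor pairs: (B1,L3) ✓  (B2,L3) ✓  (B2,L5) ✗  (B3,L5) ✗  (B3,L6) ✓  (B4,L2) ✗  (B4,L5) ✗  (B5,L1) ✓  (B5,L4) ✓  (B5,L5) ✓  (B7,L4) ✗
Counterexamples (restrictor pairs failing the scope): 5.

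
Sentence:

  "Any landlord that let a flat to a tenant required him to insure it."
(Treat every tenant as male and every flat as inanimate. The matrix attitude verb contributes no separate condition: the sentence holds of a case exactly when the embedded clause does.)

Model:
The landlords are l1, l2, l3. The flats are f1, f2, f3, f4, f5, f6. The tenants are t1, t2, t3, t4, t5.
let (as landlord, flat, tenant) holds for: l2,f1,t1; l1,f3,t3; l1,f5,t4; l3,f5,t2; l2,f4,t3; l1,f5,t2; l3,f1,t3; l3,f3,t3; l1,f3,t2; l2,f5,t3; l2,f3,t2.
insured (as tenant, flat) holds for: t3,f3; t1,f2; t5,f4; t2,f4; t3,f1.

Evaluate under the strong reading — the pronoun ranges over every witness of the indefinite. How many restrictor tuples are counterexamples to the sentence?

"him" takes "a tenant" as antecedent and "it" takes "a flat"; both are donkey pronouns co-varying with the restrictor.
Strong reading: for every (l,f,t) with let(l,f,t), insured(t,f).
Restrictor triples: (l1,f3,t2)→insured(t2,f3) ✗  (l1,f3,t3)→insured(t3,f3) ✓  (l1,f5,t2)→insured(t2,f5) ✗  (l1,f5,t4)→insured(t4,f5) ✗  (l2,f1,t1)→insured(t1,f1) ✗  (l2,f3,t2)→insured(t2,f3) ✗  (l2,f4,t3)→insured(t3,f4) ✗  (l2,f5,t3)→insured(t3,f5) ✗  (l3,f1,t3)→insured(t3,f1) ✓  (l3,f3,t3)→insured(t3,f3) ✓  (l3,f5,t2)→insured(t2,f5) ✗
Counterexamples (restrictor triples failing the scope): 8.

8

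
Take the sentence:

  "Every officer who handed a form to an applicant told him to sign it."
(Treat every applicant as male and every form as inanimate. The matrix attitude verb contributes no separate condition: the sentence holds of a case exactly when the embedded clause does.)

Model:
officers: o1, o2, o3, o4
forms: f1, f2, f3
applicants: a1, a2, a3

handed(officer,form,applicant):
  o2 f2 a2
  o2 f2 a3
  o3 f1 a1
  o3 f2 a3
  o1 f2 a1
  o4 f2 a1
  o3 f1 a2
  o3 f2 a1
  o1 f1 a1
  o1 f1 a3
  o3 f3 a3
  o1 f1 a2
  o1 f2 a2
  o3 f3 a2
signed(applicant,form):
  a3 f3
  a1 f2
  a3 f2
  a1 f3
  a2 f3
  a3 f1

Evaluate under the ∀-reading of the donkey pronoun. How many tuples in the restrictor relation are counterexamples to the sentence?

6

"him" takes "an applicant" as antecedent and "it" takes "a form"; both are donkey pronouns co-varying with the restrictor.
Strong reading: for every (o,f,a) with handed(o,f,a), signed(a,f).
Restrictor triples: (o1,f1,a1)→signed(a1,f1) ✗  (o1,f1,a2)→signed(a2,f1) ✗  (o1,f1,a3)→signed(a3,f1) ✓  (o1,f2,a1)→signed(a1,f2) ✓  (o1,f2,a2)→signed(a2,f2) ✗  (o2,f2,a2)→signed(a2,f2) ✗  (o2,f2,a3)→signed(a3,f2) ✓  (o3,f1,a1)→signed(a1,f1) ✗  (o3,f1,a2)→signed(a2,f1) ✗  (o3,f2,a1)→signed(a1,f2) ✓  (o3,f2,a3)→signed(a3,f2) ✓  (o3,f3,a2)→signed(a2,f3) ✓  (o3,f3,a3)→signed(a3,f3) ✓  (o4,f2,a1)→signed(a1,f2) ✓
Counterexamples (restrictor triples failing the scope): 6.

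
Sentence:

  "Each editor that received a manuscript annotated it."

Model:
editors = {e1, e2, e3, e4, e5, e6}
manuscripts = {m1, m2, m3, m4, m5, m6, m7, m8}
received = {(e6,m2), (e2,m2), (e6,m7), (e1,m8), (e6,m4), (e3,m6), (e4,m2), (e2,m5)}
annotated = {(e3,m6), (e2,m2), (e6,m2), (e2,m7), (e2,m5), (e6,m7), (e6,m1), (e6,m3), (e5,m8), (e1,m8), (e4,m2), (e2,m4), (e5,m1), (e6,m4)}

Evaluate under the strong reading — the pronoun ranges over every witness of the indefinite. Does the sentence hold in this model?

"it" takes "a manuscript" as antecedent — a donkey pronoun bound across the clause boundary.
Strong reading: for every (e,m) with received(e,m), annotated(e,m).
Restrictor pairs: (e1,m8) ✓  (e2,m2) ✓  (e2,m5) ✓  (e3,m6) ✓  (e4,m2) ✓  (e6,m2) ✓  (e6,m4) ✓  (e6,m7) ✓
Every restrictor pair satisfies the scope.

True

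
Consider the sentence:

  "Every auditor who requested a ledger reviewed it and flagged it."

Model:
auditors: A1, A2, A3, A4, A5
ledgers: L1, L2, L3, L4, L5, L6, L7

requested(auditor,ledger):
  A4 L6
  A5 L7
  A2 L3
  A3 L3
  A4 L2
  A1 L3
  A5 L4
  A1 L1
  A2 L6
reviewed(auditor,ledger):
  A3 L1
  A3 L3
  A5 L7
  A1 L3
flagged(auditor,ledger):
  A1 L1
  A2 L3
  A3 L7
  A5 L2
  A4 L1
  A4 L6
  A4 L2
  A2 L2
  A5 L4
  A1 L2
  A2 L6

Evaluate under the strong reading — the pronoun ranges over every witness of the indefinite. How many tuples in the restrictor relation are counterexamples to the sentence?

"it" takes "a ledger" as antecedent — a donkey pronoun bound across the clause boundary.
Strong reading: for every (a,l) with requested(a,l), reviewed(a,l) ∧ flagged(a,l).
Restrictor pairs: (A1,L1) ✗  (A1,L3) ✗  (A2,L3) ✗  (A2,L6) ✗  (A3,L3) ✗  (A4,L2) ✗  (A4,L6) ✗  (A5,L4) ✗  (A5,L7) ✗
Counterexamples (restrictor pairs failing the scope): 9.

9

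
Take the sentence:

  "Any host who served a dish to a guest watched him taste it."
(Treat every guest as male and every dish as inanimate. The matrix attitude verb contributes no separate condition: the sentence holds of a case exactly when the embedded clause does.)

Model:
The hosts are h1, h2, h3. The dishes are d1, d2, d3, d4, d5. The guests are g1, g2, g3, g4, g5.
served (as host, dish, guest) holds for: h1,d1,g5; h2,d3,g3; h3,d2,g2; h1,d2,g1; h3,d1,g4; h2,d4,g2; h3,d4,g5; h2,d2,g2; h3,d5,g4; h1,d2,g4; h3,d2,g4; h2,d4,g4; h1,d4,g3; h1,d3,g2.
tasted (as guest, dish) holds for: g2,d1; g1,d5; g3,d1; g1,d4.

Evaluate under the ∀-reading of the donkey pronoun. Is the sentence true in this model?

False

"him" takes "a guest" as antecedent and "it" takes "a dish"; both are donkey pronouns co-varying with the restrictor.
Strong reading: for every (h,d,g) with served(h,d,g), tasted(g,d).
Restrictor triples: (h1,d1,g5)→tasted(g5,d1) ✗  (h1,d2,g1)→tasted(g1,d2) ✗  (h1,d2,g4)→tasted(g4,d2) ✗  (h1,d3,g2)→tasted(g2,d3) ✗  (h1,d4,g3)→tasted(g3,d4) ✗  (h2,d2,g2)→tasted(g2,d2) ✗  (h2,d3,g3)→tasted(g3,d3) ✗  (h2,d4,g2)→tasted(g2,d4) ✗  (h2,d4,g4)→tasted(g4,d4) ✗  (h3,d1,g4)→tasted(g4,d1) ✗  (h3,d2,g2)→tasted(g2,d2) ✗  (h3,d2,g4)→tasted(g4,d2) ✗  (h3,d4,g5)→tasted(g5,d4) ✗  (h3,d5,g4)→tasted(g4,d5) ✗
Counterexample: (h1,d1,g5) — tasted(g5,d1) does not hold.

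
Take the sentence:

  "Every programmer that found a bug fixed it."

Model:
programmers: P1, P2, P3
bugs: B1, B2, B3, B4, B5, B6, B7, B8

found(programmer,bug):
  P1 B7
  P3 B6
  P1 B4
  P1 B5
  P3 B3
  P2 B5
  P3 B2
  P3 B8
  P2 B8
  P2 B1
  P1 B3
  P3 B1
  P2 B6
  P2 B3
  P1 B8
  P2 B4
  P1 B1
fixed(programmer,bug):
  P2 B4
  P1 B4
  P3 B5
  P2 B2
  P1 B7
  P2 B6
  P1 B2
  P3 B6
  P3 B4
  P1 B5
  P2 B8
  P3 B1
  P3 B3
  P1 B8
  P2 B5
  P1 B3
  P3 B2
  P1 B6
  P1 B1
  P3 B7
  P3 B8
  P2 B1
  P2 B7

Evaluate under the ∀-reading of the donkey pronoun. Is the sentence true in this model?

"it" takes "a bug" as antecedent — a donkey pronoun bound across the clause boundary.
Strong reading: for every (p,b) with found(p,b), fixed(p,b).
Restrictor pairs: (P1,B1) ✓  (P1,B3) ✓  (P1,B4) ✓  (P1,B5) ✓  (P1,B7) ✓  (P1,B8) ✓  (P2,B1) ✓  (P2,B3) ✗  (P2,B4) ✓  (P2,B5) ✓  (P2,B6) ✓  (P2,B8) ✓  (P3,B1) ✓  (P3,B2) ✓  (P3,B3) ✓  (P3,B6) ✓  (P3,B8) ✓
Counterexample: (P2,B3) is in found but fails the scope.

False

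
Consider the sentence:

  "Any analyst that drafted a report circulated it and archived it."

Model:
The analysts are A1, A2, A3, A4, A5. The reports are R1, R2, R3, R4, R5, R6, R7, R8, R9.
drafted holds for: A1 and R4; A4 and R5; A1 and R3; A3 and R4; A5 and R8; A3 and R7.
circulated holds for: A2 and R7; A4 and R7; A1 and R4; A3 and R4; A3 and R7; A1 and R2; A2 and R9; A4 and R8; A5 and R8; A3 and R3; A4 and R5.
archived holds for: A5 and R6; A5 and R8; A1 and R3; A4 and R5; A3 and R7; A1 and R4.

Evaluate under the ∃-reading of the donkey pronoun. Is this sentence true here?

True

"it" takes "a report" as antecedent — a donkey pronoun bound across the clause boundary.
Weak reading: every analyst a with some drafted-report has at least one drafted-report r such that circulated(a,r) ∧ archived(a,r).
Per analyst: A1:✓  A3:✓  A4:✓  A5:✓
Every analyst in the restrictor has a witness.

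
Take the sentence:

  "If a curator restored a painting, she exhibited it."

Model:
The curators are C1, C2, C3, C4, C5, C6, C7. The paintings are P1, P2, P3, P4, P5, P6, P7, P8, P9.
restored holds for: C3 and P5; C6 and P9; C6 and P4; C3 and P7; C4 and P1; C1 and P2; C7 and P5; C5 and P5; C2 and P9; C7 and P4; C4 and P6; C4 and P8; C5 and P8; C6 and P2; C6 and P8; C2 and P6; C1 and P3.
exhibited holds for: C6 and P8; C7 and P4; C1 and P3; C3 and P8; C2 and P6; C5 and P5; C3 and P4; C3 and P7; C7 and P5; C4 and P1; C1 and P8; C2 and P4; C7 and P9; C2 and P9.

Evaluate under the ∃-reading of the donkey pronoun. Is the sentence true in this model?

"it" takes "a painting" as antecedent — a donkey pronoun bound across the clause boundary.
Weak reading: every curator c with some restored-painting has at least one restored-painting p such that exhibited(c,p).
Per curator: C1:✓  C2:✓  C3:✓  C4:✓  C5:✓  C6:✓  C7:✓
Every curator in the restrictor has a witness.

True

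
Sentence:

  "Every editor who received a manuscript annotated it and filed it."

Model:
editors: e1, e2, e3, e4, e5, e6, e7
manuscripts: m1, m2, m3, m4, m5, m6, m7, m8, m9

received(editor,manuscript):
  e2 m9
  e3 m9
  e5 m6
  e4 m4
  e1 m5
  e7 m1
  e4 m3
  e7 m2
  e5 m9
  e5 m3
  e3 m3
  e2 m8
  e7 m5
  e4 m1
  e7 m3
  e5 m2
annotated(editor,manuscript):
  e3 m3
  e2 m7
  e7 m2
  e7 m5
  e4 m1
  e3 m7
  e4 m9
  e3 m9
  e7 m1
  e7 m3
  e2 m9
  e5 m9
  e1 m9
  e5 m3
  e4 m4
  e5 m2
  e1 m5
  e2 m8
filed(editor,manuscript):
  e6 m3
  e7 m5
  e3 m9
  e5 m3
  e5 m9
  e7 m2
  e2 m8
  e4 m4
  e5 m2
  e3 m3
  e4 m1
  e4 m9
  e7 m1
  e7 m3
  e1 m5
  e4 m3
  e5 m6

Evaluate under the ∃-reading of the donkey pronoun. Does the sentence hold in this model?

"it" takes "a manuscript" as antecedent — a donkey pronoun bound across the clause boundary.
Weak reading: every editor e with some received-manuscript has at least one received-manuscript m such that annotated(e,m) ∧ filed(e,m).
Per editor: e1:✓  e2:✓  e3:✓  e4:✓  e5:✓  e7:✓
Every editor in the restrictor has a witness.

True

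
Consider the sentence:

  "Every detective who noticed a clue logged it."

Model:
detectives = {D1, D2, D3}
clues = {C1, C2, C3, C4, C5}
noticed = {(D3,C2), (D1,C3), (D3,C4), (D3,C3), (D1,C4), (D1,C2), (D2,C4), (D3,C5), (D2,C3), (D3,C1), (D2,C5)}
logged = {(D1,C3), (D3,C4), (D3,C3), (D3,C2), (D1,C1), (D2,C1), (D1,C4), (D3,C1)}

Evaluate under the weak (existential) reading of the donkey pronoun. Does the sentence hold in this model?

False

"it" takes "a clue" as antecedent — a donkey pronoun bound across the clause boundary.
Weak reading: every detective d with some noticed-clue has at least one noticed-clue c such that logged(d,c).
Per detective: D1:✓  D2:✗  D3:✓
D2 has no witness among its noticed-clues.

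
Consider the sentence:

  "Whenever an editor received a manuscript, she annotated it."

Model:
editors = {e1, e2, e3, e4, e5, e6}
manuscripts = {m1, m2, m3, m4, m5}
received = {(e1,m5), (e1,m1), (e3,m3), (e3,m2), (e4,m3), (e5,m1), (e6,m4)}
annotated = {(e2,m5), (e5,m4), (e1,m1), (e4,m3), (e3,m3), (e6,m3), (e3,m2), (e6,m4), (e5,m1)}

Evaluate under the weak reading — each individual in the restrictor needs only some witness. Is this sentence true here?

True

"it" takes "a manuscript" as antecedent — a donkey pronoun bound across the clause boundary.
Weak reading: every editor e with some received-manuscript has at least one received-manuscript m such that annotated(e,m).
Per editor: e1:✓  e3:✓  e4:✓  e5:✓  e6:✓
Every editor in the restrictor has a witness.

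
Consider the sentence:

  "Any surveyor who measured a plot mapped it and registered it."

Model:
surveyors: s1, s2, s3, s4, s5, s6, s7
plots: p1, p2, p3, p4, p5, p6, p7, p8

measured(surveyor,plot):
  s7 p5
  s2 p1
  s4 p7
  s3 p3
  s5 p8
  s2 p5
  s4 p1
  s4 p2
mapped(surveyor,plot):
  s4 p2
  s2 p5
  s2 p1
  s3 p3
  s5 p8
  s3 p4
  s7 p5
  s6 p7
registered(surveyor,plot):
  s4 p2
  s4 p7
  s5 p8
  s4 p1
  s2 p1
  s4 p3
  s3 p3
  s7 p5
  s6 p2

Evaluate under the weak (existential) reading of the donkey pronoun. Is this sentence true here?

True

"it" takes "a plot" as antecedent — a donkey pronoun bound across the clause boundary.
Weak reading: every surveyor s with some measured-plot has at least one measured-plot p such that mapped(s,p) ∧ registered(s,p).
Per surveyor: s2:✓  s3:✓  s4:✓  s5:✓  s7:✓
Every surveyor in the restrictor has a witness.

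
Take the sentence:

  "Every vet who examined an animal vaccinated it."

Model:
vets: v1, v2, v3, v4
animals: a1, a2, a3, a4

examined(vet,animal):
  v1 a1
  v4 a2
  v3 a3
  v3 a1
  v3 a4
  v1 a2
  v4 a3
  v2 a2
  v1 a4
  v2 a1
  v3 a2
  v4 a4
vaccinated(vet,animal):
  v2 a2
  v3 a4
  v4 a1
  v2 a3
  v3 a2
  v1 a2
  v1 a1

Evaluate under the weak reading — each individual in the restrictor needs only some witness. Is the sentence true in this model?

"it" takes "an animal" as antecedent — a donkey pronoun bound across the clause boundary.
Weak reading: every vet v with some examined-animal has at least one examined-animal a such that vaccinated(v,a).
Per vet: v1:✓  v2:✓  v3:✓  v4:✗
v4 has no witness among its examined-animals.

False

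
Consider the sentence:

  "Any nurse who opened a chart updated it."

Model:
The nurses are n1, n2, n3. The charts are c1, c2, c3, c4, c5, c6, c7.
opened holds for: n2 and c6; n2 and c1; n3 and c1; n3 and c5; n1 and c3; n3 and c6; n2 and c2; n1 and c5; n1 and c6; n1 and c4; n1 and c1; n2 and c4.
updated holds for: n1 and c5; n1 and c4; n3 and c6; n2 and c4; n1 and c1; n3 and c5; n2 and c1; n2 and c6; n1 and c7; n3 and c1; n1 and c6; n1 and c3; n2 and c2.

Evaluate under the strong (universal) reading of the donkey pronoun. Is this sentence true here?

True

"it" takes "a chart" as antecedent — a donkey pronoun bound across the clause boundary.
Strong reading: for every (n,c) with opened(n,c), updated(n,c).
Restrictor pairs: (n1,c1) ✓  (n1,c3) ✓  (n1,c4) ✓  (n1,c5) ✓  (n1,c6) ✓  (n2,c1) ✓  (n2,c2) ✓  (n2,c4) ✓  (n2,c6) ✓  (n3,c1) ✓  (n3,c5) ✓  (n3,c6) ✓
Every restrictor pair satisfies the scope.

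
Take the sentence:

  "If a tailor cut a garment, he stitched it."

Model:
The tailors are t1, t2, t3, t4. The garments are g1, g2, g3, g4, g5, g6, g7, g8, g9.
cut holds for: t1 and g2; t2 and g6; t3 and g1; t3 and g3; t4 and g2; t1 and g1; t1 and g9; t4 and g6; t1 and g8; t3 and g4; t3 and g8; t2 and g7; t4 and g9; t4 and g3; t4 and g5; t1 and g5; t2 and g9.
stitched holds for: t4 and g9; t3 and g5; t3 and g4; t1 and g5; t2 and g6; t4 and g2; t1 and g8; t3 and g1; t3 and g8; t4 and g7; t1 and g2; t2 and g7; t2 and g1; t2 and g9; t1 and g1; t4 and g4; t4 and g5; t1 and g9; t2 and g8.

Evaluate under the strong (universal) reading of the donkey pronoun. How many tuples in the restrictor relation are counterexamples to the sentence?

"it" takes "a garment" as antecedent — a donkey pronoun bound across the clause boundary.
Strong reading: for every (t,g) with cut(t,g), stitched(t,g).
Restrictor pairs: (t1,g1) ✓  (t1,g2) ✓  (t1,g5) ✓  (t1,g8) ✓  (t1,g9) ✓  (t2,g6) ✓  (t2,g7) ✓  (t2,g9) ✓  (t3,g1) ✓  (t3,g3) ✗  (t3,g4) ✓  (t3,g8) ✓  (t4,g2) ✓  (t4,g3) ✗  (t4,g5) ✓  (t4,g6) ✗  (t4,g9) ✓
Counterexamples (restrictor pairs failing the scope): 3.

3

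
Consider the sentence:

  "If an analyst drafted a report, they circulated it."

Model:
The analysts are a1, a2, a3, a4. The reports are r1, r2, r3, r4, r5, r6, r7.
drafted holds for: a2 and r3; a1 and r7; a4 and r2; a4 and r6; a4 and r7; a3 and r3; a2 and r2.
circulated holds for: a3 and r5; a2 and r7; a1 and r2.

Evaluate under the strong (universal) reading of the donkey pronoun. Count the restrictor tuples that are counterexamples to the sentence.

"it" takes "a report" as antecedent — a donkey pronoun bound across the clause boundary.
Strong reading: for every (a,r) with drafted(a,r), circulated(a,r).
Restrictor pairs: (a1,r7) ✗  (a2,r2) ✗  (a2,r3) ✗  (a3,r3) ✗  (a4,r2) ✗  (a4,r6) ✗  (a4,r7) ✗
Counterexamples (restrictor pairs failing the scope): 7.

7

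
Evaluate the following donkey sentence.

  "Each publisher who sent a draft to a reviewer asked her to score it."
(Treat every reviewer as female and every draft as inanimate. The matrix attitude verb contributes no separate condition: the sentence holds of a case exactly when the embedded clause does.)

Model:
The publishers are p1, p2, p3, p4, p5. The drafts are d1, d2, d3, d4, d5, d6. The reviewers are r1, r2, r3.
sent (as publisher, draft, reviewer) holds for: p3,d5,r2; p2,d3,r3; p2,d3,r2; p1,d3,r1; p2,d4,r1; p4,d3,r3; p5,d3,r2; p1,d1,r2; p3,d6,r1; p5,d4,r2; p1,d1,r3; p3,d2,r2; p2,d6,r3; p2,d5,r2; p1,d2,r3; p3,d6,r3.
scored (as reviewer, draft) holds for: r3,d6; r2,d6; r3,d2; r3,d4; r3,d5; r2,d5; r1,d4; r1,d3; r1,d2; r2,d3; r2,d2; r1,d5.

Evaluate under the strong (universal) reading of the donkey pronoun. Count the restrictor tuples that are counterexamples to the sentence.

6

"her" takes "a reviewer" as antecedent and "it" takes "a draft"; both are donkey pronouns co-varying with the restrictor.
Strong reading: for every (p,d,r) with sent(p,d,r), scored(r,d).
Restrictor triples: (p1,d1,r2)→scored(r2,d1) ✗  (p1,d1,r3)→scored(r3,d1) ✗  (p1,d2,r3)→scored(r3,d2) ✓  (p1,d3,r1)→scored(r1,d3) ✓  (p2,d3,r2)→scored(r2,d3) ✓  (p2,d3,r3)→scored(r3,d3) ✗  (p2,d4,r1)→scored(r1,d4) ✓  (p2,d5,r2)→scored(r2,d5) ✓  (p2,d6,r3)→scored(r3,d6) ✓  (p3,d2,r2)→scored(r2,d2) ✓  (p3,d5,r2)→scored(r2,d5) ✓  (p3,d6,r1)→scored(r1,d6) ✗  (p3,d6,r3)→scored(r3,d6) ✓  (p4,d3,r3)→scored(r3,d3) ✗  (p5,d3,r2)→scored(r2,d3) ✓  (p5,d4,r2)→scored(r2,d4) ✗
Counterexamples (restrictor triples failing the scope): 6.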